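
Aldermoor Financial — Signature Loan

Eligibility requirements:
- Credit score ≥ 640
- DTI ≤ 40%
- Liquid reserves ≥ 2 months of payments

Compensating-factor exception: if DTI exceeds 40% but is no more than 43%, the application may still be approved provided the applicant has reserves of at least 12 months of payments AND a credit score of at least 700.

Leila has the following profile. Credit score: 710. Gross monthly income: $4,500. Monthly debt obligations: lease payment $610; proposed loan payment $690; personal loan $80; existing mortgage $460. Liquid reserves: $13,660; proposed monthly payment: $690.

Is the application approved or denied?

Credit score 710 ≥ 640 (meets base)
Total debts = (610 + 690 + 80 + 460) = 1,840. DTI = 1,840/4,500 = 40.9% > 40% — standard DTI limit exceeded.
Liquid reserves cover 13,660/690 = 19.8 months — ≥ 2 required
40.9% falls in the override range (40%–43%), so the compensating-factor test applies.
Override check — reserves: 19.8 mo (ok); score: 710 (ok).
Both override conditions satisfied; DTI exception granted.

Approved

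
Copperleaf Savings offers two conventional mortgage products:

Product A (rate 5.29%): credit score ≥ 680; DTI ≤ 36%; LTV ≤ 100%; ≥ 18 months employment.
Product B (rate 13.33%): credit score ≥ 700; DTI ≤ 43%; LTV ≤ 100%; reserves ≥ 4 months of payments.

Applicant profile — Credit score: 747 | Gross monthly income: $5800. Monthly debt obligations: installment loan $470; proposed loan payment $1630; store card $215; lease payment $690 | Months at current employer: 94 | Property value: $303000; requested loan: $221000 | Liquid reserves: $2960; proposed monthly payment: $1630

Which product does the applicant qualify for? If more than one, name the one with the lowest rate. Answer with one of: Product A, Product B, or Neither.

Neither

Total debts = (470 + 1,630 + 215 + 690) = 3,005; DTI = 3,005/5,800 = 51.8%.
LTV = 221,000/303,000 = 72.9%.
Reserves = 2,960/1,630 = 1.8 months.
Product A: score 747 ≥ 680; DTI 51.8% > 36%; LTV 72.9% ≤ 100%; employment 94 ≥ 18 mo → does not qualify.
Product B: score 747 ≥ 700; DTI 51.8% > 43%; LTV 72.9% ≤ 100%; reserves 1.8 < 4 mo → does not qualify.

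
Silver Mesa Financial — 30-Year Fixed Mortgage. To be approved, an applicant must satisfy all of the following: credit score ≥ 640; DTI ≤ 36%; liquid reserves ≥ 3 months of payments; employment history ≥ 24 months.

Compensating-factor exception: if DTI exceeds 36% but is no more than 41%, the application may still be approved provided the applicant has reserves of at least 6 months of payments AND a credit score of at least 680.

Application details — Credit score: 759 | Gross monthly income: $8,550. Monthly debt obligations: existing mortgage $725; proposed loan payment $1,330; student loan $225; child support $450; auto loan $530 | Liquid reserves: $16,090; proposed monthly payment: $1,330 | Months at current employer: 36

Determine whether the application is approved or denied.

Approved

Credit score 759 ≥ 640 (meets base)
Total debts = (725 + 1,330 + 225 + 450 + 530) = 3,260. DTI = 3,260/8,550 = 38.1% > 36% — standard DTI limit exceeded.
Reserves = 16,090/1,330 = 12.1 months ≥ 3
Employment 36 ≥ 24 months
DTI 38.1% is within the 36%–41% exception band; checking compensating factors.
Override check — reserves: 12.1 mo (ok); score: 759 (ok).
Both compensating conditions met → exception applies.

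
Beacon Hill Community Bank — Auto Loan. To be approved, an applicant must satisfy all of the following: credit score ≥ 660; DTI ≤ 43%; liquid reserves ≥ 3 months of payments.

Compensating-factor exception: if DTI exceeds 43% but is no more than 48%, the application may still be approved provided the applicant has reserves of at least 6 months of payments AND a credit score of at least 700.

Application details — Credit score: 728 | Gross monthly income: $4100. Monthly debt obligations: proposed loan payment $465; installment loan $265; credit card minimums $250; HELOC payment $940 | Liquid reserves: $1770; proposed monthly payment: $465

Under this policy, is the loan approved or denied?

Denied

Credit score 728 ≥ 660 (meets base)
Total debts = (465 + 265 + 250 + 940) = 1,920. DTI: 1,920 ÷ 4,100 = 46.8%, over the 43% base limit.
Reserves = 1,770/465 = 3.8 months ≥ 3
DTI 46.8% is within the 43%–48% exception band; checking compensating factors.
Reserves 3.8 < 6 months; credit score 728 ≥ 700.
Compensating-factor requirement not fully met.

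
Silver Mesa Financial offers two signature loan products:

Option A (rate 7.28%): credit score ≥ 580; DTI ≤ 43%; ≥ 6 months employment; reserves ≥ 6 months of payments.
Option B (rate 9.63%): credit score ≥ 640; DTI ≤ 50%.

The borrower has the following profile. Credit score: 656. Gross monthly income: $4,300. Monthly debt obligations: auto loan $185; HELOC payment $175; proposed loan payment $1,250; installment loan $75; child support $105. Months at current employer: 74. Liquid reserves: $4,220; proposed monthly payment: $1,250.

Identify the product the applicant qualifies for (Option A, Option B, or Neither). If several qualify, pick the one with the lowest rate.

Option B

Total debts = (185 + 175 + 1,250 + 75 + 105) = 1,790; DTI = 1,790/4,300 = 41.6%.
Reserves = 4,220/1,250 = 3.4 months.
Option A: score 656 ≥ 580; DTI 41.6% ≤ 43%; employment 74 ≥ 6 mo; reserves 3.4 < 6 mo → does not qualify.
Option B: score 656 ≥ 640; DTI 41.6% ≤ 50% → qualifies.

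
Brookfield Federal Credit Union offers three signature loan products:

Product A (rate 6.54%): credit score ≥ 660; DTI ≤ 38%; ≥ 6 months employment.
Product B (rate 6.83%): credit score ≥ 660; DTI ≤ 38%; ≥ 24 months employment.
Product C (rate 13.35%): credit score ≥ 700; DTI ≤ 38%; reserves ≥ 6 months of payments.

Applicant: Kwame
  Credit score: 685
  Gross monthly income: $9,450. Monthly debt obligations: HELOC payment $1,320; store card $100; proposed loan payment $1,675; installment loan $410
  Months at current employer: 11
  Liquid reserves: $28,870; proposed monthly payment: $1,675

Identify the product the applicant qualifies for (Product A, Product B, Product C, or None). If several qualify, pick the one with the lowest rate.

Total debts = (1,320 + 100 + 1,675 + 410) = 3,505; DTI = 3,505/9,450 = 37.1%.
Reserves = 28,870/1,675 = 17.2 months.
Product A: score 685 ≥ 660; DTI 37.1% ≤ 38%; employment 11 ≥ 6 mo → qualifies.
Product B: score 685 ≥ 660; DTI 37.1% ≤ 38%; employment 11 < 24 mo → does not qualify.
Product C: score 685 < 700; DTI 37.1% ≤ 38%; reserves 17.2 ≥ 6 mo → does not qualify.

Product A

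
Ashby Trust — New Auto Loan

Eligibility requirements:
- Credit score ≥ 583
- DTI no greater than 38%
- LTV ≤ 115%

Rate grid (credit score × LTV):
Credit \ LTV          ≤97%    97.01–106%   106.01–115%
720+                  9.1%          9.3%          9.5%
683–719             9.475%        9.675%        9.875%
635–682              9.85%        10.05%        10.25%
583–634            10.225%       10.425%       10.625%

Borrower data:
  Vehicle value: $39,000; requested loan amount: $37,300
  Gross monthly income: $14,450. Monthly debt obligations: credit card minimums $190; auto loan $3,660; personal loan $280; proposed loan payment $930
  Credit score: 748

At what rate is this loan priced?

9.1%

Credit score 748 ≥ 583; Total monthly debts = (190 + 3,660 + 280 + 930) = 5,060. Debt-to-income = 5,060/14,450 = 35% — meets 38% limit
LTV = 37,300/39,000 = 95.6% ≤ 115%
Score 748 is in the 720+ band; LTV 95.6% is in the ≤97% band → 9.1%.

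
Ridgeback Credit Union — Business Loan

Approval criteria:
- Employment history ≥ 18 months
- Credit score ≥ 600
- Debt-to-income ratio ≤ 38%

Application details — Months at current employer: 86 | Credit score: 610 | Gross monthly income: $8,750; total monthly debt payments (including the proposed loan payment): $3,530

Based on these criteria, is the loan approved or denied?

Denied

Employment 86 ≥ 18 months
Credit score 610 ≥ 600 (meets)
DTI: 3,530 ÷ 8,750 = 40.3%, exceeds the 38% cap
Fails on DTI.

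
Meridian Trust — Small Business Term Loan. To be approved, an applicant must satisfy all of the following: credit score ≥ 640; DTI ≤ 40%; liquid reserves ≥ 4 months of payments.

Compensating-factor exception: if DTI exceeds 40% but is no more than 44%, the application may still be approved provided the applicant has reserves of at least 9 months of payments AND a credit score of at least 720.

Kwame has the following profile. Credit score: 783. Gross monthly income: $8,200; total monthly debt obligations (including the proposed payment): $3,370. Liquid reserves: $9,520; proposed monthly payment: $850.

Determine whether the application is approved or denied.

Approved

Credit score 783 ≥ 640 (meets base)
DTI = 3,370/8,200 = 41.1% > 40% — standard DTI limit exceeded.
Reserves = 9,520/850 = 11.2 months ≥ 4
41.1% falls in the override range (40%–44%), so the compensating-factor test applies.
Override check — reserves: 11.2 mo (ok); score: 783 (ok).
Both override conditions satisfied; DTI exception granted.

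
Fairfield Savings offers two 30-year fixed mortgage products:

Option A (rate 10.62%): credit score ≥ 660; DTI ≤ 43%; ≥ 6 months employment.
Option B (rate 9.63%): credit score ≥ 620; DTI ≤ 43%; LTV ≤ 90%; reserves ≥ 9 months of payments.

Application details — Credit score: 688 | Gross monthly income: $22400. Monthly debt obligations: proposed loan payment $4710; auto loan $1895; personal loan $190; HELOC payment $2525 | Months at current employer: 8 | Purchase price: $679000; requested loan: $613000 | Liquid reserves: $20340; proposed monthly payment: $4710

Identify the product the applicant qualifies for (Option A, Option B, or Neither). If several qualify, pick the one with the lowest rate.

Total debts = (4,710 + 1,895 + 190 + 2,525) = 9,320; DTI = 9,320/22,400 = 41.6%.
LTV = 613,000/679,000 = 90.3%.
Reserves = 20,340/4,710 = 4.3 months.
Option A: score 688 ≥ 660; DTI 41.6% ≤ 43%; employment 8 ≥ 6 mo → qualifies.
Option B: score 688 ≥ 620; DTI 41.6% ≤ 43%; LTV 90.3% > 90%; reserves 4.3 < 9 mo → does not qualify.

Option A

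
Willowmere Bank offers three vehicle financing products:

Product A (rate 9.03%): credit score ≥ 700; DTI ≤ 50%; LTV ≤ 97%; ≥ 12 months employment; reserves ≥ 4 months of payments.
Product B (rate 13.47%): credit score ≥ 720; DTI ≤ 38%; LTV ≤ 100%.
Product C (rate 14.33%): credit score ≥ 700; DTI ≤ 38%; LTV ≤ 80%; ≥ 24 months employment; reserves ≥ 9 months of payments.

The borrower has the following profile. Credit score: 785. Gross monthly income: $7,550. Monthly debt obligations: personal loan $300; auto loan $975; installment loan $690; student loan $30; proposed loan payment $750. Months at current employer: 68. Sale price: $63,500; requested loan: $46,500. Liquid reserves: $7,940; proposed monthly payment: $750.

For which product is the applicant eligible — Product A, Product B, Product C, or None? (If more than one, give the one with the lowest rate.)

Total debts = (300 + 975 + 690 + 30 + 750) = 2,745; DTI = 2,745/7,550 = 36.4%.
LTV = 46,500/63,500 = 73.2%.
Reserves = 7,940/750 = 10.6 months.
Product A: score 785 ≥ 700; DTI 36.4% ≤ 50%; LTV 73.2% ≤ 97%; employment 68 ≥ 12 mo; reserves 10.6 ≥ 4 mo → qualifies.
Product B: score 785 ≥ 720; DTI 36.4% ≤ 38%; LTV 73.2% ≤ 100% → qualifies.
Product C: score 785 ≥ 700; DTI 36.4% ≤ 38%; LTV 73.2% ≤ 80%; employment 68 ≥ 24 mo; reserves 10.6 ≥ 9 mo → qualifies.
Qualifying: Product A, Product B, Product C. Lowest rate is 9.03% → Product A.

Product A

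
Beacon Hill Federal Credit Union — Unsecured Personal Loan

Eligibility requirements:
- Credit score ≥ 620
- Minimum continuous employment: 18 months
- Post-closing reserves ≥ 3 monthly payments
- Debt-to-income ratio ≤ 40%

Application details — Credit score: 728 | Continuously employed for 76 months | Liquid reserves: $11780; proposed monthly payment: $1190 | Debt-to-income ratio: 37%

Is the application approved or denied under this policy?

Approved

Credit score 728 ≥ 620 (meets)
Employment 76 ≥ 18 months
Liquid reserves cover 11,780/1,190 = 9.9 months — ≥ 3 required
Debt-to-income 37% vs 40% cap — pass
All criteria satisfied.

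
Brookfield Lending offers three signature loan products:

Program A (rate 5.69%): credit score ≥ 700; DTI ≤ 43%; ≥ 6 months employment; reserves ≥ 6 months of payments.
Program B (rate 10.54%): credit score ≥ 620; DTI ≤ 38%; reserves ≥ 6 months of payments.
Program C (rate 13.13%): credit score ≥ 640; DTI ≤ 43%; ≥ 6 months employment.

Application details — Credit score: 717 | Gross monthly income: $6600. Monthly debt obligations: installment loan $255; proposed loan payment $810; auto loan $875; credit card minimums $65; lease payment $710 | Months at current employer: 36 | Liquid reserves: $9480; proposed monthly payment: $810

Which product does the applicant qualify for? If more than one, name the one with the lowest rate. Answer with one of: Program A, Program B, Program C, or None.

Total debts = (255 + 810 + 875 + 65 + 710) = 2,715; DTI = 2,715/6,600 = 41.1%.
Reserves = 9,480/810 = 11.7 months.
Program A: score 717 ≥ 700; DTI 41.1% ≤ 43%; employment 36 ≥ 6 mo; reserves 11.7 ≥ 6 mo → qualifies.
Program B: score 717 ≥ 620; DTI 41.1% > 38%; reserves 11.7 ≥ 6 mo → does not qualify.
Program C: score 717 ≥ 640; DTI 41.1% ≤ 43%; employment 36 ≥ 6 mo → qualifies.
Qualifying: Program A, Program C. Lowest rate is 5.69% → Program A.

Program A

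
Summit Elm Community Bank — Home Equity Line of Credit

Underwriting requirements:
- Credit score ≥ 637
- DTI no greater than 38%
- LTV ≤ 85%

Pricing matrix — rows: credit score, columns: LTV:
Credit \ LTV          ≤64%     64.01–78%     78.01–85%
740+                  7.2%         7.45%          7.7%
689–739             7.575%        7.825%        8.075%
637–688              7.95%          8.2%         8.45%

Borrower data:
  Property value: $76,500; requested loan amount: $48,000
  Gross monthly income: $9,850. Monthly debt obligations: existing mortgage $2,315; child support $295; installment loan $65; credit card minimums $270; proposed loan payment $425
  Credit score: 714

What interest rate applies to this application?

Credit score 714 ≥ 637; Total monthly debts = (2,315 + 295 + 65 + 270 + 425) = 3,370. Debt-to-income = 3,370/9,850 = 34.2% — meets 38% limit
LTV: 48,000 ÷ 76,500 = 62.7%, within 85% cap
Score 714 is in the 689–739 band; LTV 62.7% is in the ≤64% band → 7.575%.

7.575%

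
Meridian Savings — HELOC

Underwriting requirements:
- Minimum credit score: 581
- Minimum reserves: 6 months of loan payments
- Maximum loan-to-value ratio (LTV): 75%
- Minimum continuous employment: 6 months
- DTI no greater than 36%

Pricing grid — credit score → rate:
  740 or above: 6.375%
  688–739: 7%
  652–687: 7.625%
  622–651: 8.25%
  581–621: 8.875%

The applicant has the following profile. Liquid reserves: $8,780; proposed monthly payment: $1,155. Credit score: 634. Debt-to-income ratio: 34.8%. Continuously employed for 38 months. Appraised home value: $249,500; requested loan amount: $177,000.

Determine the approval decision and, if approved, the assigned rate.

Approved at 8.25%

Credit score 634 ≥ 581 (meets minimum)
Liquid reserves cover 8,780/1,155 = 7.6 months — ≥ 6 required
DTI 34.8% is within the 36% limit
Loan-to-value = 177,000/249,500 = 70.9% — pass (75% max)
Employment 38 ≥ 6 months
All requirements met. Score 634 falls in the 622–651 tier → 8.25%.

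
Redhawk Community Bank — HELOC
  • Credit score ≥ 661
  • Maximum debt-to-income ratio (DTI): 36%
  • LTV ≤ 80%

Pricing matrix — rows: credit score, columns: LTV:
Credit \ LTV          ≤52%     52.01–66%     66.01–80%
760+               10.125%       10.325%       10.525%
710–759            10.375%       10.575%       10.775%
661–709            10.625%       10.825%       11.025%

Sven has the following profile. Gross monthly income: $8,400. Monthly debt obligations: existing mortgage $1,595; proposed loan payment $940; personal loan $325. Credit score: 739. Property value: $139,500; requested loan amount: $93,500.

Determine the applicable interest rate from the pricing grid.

10.775%

Credit score 739 ≥ 661; Total monthly debts = (1,595 + 940 + 325) = 2,860. DTI: 2,860 ÷ 8,400 = 34%, within the 36% cap
LTV = 93,500/139,500 = 67% ≤ 80%
Row: 739 falls in 710–759. Column: 67% falls in 66.01–80%. Rate = 10.775%.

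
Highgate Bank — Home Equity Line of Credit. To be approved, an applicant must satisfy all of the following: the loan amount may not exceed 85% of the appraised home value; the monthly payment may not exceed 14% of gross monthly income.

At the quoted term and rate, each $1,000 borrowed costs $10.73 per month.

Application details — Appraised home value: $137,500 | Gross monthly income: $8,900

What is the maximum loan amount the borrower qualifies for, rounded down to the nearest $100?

Payment cap: 14% × $8,900 = $1,246/month.
At $10.73 per $1,000, that supports 1,246/10.73 × 1,000 ≈ $116,123 → $116,100.
LTV cap: 85% × $137,500 = $116,875 → $116,800.
Binding constraint: payment-to-income.

$116,100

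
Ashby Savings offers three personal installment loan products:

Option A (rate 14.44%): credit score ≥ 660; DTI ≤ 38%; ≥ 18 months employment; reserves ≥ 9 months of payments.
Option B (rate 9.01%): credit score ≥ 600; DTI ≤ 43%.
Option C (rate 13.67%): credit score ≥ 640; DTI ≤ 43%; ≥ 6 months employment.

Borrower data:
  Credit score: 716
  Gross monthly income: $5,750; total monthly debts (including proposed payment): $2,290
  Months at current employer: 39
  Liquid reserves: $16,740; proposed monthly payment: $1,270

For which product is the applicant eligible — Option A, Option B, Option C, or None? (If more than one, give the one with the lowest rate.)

Option B

DTI = 2,290/5,750 = 39.8%.
Reserves = 16,740/1,270 = 13.2 months.
Option A: score 716 ≥ 660; DTI 39.8% > 38%; employment 39 ≥ 18 mo; reserves 13.2 ≥ 9 mo → does not qualify.
Option B: score 716 ≥ 600; DTI 39.8% ≤ 43% → qualifies.
Option C: score 716 ≥ 640; DTI 39.8% ≤ 43%; employment 39 ≥ 6 mo → qualifies.
Qualifying: Option B, Option C. Lowest rate is 9.01% → Option B.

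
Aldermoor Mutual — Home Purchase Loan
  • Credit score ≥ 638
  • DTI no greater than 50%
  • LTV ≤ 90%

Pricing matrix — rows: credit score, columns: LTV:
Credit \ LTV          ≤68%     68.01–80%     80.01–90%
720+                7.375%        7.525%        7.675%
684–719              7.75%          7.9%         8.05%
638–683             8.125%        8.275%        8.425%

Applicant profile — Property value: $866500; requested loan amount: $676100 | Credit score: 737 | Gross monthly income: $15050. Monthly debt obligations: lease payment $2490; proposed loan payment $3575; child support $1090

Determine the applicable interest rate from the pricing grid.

Credit score 737 ≥ 638; Total monthly debts = (2,490 + 3,575 + 1,090) = 7,155. Debt-to-income = 7,155/15,050 = 47.5% — meets 50% limit
LTV = 676,100/866,500 = 78% ≤ 90%
Score 737 is in the 720+ band; LTV 78% is in the 68.01–80% band → 7.525%.

7.525%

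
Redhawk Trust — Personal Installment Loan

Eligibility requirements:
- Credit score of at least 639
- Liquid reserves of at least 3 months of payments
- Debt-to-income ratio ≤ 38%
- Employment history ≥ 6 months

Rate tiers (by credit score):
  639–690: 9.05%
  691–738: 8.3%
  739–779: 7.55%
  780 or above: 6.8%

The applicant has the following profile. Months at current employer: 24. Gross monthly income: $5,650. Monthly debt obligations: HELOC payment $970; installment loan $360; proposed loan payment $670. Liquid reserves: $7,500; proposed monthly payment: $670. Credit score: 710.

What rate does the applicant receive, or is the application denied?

Credit score 710 ≥ 639 (meets minimum)
Liquid reserves cover 7,500/670 = 11.2 months — ≥ 3 required
Employment 24 ≥ 6 months
Total monthly debts = (970 + 360 + 670) = 2,000. DTI = 2,000/5,650 = 35.4% ≤ 38%
All requirements met. Score 710 falls in the 691–738 tier → 8.3%.

Approved at 8.3%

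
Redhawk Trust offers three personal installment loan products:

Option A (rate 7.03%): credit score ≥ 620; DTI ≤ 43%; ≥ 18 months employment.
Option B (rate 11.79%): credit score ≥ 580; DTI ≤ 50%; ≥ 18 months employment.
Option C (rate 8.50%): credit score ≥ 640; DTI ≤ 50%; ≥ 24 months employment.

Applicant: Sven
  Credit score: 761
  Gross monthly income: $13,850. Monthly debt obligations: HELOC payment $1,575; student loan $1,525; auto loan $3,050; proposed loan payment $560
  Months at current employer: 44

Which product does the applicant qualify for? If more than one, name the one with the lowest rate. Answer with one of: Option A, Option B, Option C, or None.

Option C

Total debts = (1,575 + 1,525 + 3,050 + 560) = 6,710; DTI = 6,710/13,850 = 48.4%.
Option A: score 761 ≥ 620; DTI 48.4% > 43%; employment 44 ≥ 18 mo → does not qualify.
Option B: score 761 ≥ 580; DTI 48.4% ≤ 50%; employment 44 ≥ 18 mo → qualifies.
Option C: score 761 ≥ 640; DTI 48.4% ≤ 50%; employment 44 ≥ 24 mo → qualifies.
Qualifying: Option B, Option C. Lowest rate is 8.50% → Option C.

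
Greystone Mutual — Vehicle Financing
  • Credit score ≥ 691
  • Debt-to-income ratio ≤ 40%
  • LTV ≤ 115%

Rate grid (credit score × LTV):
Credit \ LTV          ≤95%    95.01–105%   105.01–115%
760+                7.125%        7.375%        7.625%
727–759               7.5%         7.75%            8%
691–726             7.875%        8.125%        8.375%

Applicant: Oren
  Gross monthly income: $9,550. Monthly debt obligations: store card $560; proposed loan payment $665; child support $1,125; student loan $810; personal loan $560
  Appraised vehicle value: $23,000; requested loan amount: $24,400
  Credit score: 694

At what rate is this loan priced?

Credit score 694 ≥ 691; Total monthly debts = (560 + 665 + 1,125 + 810 + 560) = 3,720. DTI = 3,720/9,550 = 39% ≤ 40%
LTV = 24,400/23,000 = 106.1% ≤ 115%
Score 694 is in the 691–726 band; LTV 106.1% is in the 105.01–115% band → 8.375%.

8.375%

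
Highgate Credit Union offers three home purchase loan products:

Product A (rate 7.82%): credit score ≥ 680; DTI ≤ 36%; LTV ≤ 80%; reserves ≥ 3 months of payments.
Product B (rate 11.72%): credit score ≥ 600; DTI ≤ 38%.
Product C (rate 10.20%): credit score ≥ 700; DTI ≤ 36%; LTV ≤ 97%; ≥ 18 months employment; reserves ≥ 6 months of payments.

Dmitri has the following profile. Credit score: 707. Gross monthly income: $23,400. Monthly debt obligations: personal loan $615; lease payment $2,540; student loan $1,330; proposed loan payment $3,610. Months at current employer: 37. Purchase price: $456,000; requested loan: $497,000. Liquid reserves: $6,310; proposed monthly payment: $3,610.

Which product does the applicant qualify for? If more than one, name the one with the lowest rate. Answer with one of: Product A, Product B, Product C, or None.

Product B

Total debts = (615 + 2,540 + 1,330 + 3,610) = 8,095; DTI = 8,095/23,400 = 34.6%.
LTV = 497,000/456,000 = 109%.
Reserves = 6,310/3,610 = 1.7 months.
Product A: score 707 ≥ 680; DTI 34.6% ≤ 36%; LTV 109% > 80%; reserves 1.7 < 3 mo → does not qualify.
Product B: score 707 ≥ 600; DTI 34.6% ≤ 38% → qualifies.
Product C: score 707 ≥ 700; DTI 34.6% ≤ 36%; LTV 109% > 97%; employment 37 ≥ 18 mo; reserves 1.7 < 6 mo → does not qualify.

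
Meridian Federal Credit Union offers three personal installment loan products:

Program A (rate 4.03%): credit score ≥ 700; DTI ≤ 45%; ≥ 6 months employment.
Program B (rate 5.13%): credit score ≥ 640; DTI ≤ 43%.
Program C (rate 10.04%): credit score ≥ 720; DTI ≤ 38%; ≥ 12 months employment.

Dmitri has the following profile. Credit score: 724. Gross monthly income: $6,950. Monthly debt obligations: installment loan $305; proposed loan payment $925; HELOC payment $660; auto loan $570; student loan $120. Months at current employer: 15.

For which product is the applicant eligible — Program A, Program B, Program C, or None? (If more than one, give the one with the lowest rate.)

Total debts = (305 + 925 + 660 + 570 + 120) = 2,580; DTI = 2,580/6,950 = 37.1%.
Program A: score 724 ≥ 700; DTI 37.1% ≤ 45%; employment 15 ≥ 6 mo → qualifies.
Program B: score 724 ≥ 640; DTI 37.1% ≤ 43% → qualifies.
Program C: score 724 ≥ 720; DTI 37.1% ≤ 38%; employment 15 ≥ 12 mo → qualifies.
Qualifying: Program A, Program B, Program C. Lowest rate is 4.03% → Program A.

Program A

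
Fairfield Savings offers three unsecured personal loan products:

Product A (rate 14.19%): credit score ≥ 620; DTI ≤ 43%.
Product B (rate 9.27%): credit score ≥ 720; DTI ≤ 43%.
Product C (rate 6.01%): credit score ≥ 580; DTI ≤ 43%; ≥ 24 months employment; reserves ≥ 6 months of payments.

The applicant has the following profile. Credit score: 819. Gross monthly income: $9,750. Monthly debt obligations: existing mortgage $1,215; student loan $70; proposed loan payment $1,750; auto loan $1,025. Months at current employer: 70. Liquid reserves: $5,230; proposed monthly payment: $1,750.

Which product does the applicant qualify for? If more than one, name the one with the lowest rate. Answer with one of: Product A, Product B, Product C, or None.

Total debts = (1,215 + 70 + 1,750 + 1,025) = 4,060; DTI = 4,060/9,750 = 41.6%.
Reserves = 5,230/1,750 = 3.0 months.
Product A: score 819 ≥ 620; DTI 41.6% ≤ 43% → qualifies.
Product B: score 819 ≥ 720; DTI 41.6% ≤ 43% → qualifies.
Product C: score 819 ≥ 580; DTI 41.6% ≤ 43%; employment 70 ≥ 24 mo; reserves 3.0 < 6 mo → does not qualify.
Qualifying: Product A, Product B. Lowest rate is 9.27% → Product B.

Product B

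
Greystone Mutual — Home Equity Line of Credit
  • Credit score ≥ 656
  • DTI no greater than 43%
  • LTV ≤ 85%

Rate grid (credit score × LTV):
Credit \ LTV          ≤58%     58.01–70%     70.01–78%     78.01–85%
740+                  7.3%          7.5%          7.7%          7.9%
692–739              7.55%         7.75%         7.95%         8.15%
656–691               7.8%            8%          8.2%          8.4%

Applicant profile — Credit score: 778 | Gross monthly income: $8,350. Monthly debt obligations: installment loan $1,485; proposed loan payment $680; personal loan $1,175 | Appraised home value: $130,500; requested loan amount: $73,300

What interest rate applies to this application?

7.3%

Credit score 778 ≥ 656; Total monthly debts = (1,485 + 680 + 1,175) = 3,340. DTI: 3,340 ÷ 8,350 = 40%, within the 43% cap
Loan-to-value = 73,300/130,500 = 56.2% — pass (85% max)
Row: 778 falls in 740+. Column: 56.2% falls in ≤58%. Rate = 7.3%.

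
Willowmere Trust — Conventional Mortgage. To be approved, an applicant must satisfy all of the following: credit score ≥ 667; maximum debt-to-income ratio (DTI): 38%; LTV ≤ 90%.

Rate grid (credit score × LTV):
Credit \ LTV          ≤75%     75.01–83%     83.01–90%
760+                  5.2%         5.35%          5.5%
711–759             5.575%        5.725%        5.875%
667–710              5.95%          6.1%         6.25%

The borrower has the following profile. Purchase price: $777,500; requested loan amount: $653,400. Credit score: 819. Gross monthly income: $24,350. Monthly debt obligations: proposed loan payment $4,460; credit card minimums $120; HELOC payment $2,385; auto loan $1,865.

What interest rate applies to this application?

5.5%

Credit score 819 ≥ 667; Total monthly debts = (4,460 + 120 + 2,385 + 1,865) = 8,830. Debt-to-income = 8,830/24,350 = 36.3% — meets 38% limit
LTV: 653,400 ÷ 777,500 = 84%, within 90% cap
Row: 819 falls in 760+. Column: 84% falls in 83.01–90%. Rate = 5.5%.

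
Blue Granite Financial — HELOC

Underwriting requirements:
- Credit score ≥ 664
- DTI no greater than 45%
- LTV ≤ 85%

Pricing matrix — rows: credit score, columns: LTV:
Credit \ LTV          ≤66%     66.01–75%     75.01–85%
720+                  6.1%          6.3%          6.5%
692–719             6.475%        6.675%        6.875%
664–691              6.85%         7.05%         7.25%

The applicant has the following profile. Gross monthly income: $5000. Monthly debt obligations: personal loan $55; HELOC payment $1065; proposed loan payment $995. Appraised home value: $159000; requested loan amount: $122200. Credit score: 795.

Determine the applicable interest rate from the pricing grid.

Credit score 795 ≥ 664; Total monthly debts = (55 + 1,065 + 995) = 2,115. DTI: 2,115 ÷ 5,000 = 42.3%, within the 45% cap
LTV: 122,200 ÷ 159,000 = 76.9%, within 85% cap
Row: 795 falls in 720+. Column: 76.9% falls in 75.01–85%. Rate = 6.5%.

6.5%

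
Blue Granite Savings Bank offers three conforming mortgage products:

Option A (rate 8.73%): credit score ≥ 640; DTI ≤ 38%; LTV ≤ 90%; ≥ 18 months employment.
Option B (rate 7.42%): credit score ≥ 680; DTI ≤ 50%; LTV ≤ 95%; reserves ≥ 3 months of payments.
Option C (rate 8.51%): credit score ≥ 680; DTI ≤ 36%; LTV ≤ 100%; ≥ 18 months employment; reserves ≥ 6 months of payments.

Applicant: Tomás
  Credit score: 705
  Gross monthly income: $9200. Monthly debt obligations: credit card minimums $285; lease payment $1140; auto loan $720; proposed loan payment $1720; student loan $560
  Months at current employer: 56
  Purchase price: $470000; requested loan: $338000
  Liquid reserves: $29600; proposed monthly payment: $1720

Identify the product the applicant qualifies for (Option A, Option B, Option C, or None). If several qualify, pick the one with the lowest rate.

Total debts = (285 + 1,140 + 720 + 1,720 + 560) = 4,425; DTI = 4,425/9,200 = 48.1%.
LTV = 338,000/470,000 = 71.9%.
Reserves = 29,600/1,720 = 17.2 months.
Option A: score 705 ≥ 640; DTI 48.1% > 38%; LTV 71.9% ≤ 90%; employment 56 ≥ 18 mo → does not qualify.
Option B: score 705 ≥ 680; DTI 48.1% ≤ 50%; LTV 71.9% ≤ 95%; reserves 17.2 ≥ 3 mo → qualifies.
Option C: score 705 ≥ 680; DTI 48.1% > 36%; LTV 71.9% ≤ 100%; employment 56 ≥ 18 mo; reserves 17.2 ≥ 6 mo → does not qualify.

Option B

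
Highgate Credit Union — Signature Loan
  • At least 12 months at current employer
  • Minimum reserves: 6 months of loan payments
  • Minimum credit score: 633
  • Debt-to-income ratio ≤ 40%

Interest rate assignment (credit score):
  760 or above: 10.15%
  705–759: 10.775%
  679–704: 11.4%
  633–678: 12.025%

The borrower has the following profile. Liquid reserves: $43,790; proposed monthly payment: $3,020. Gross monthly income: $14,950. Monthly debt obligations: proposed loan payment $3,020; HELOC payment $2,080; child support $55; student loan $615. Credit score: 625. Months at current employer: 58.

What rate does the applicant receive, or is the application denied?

Credit score 625 < 633 (below minimum)
Employment 58 ≥ 12 months
Total monthly debts = (3,020 + 2,080 + 55 + 615) = 5,770. DTI: 5,770 ÷ 14,950 = 38.6%, within the 40% cap
Liquid reserves cover 43,790/3,020 = 14.5 months — ≥ 6 required
Not all requirements met → denied.

Denied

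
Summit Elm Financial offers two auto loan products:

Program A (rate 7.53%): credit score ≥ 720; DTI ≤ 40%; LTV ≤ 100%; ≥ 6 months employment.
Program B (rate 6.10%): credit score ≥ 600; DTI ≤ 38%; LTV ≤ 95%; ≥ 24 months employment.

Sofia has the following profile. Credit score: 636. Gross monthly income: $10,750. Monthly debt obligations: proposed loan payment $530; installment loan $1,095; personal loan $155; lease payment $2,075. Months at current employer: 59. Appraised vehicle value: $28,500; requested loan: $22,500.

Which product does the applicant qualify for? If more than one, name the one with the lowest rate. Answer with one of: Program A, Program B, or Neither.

Program B

Total debts = (530 + 1,095 + 155 + 2,075) = 3,855; DTI = 3,855/10,750 = 35.9%.
LTV = 22,500/28,500 = 78.9%.
Program A: score 636 < 720; DTI 35.9% ≤ 40%; LTV 78.9% ≤ 100%; employment 59 ≥ 6 mo → does not qualify.
Program B: score 636 ≥ 600; DTI 35.9% ≤ 38%; LTV 78.9% ≤ 95%; employment 59 ≥ 24 mo → qualifies.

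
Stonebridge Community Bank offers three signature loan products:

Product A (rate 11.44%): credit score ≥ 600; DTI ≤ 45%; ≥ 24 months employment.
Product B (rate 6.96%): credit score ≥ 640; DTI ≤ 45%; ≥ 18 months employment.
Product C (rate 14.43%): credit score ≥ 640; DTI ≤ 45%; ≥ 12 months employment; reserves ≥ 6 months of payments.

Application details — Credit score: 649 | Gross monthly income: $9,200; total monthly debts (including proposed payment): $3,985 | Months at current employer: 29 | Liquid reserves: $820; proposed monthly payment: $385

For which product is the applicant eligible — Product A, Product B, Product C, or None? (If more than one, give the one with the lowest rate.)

Product B

DTI = 3,985/9,200 = 43.3%.
Reserves = 820/385 = 2.1 months.
Product A: score 649 ≥ 600; DTI 43.3% ≤ 45%; employment 29 ≥ 24 mo → qualifies.
Product B: score 649 ≥ 640; DTI 43.3% ≤ 45%; employment 29 ≥ 18 mo → qualifies.
Product C: score 649 ≥ 640; DTI 43.3% ≤ 45%; employment 29 ≥ 12 mo; reserves 2.1 < 6 mo → does not qualify.
Qualifying: Product A, Product B. Lowest rate is 6.96% → Product B.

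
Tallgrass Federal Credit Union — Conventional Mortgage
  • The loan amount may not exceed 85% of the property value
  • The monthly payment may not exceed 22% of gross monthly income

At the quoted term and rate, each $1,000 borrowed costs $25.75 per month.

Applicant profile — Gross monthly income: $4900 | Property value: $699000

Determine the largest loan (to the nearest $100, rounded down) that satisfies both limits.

Payment cap: 22% × $4,900 = $1,078/month.
At $25.75 per $1,000, that supports 1,078/25.75 × 1,000 ≈ $41,864 → $41,800.
LTV cap: 85% × $699,000 = $594,150 → $594,100.
Binding constraint: payment-to-income.

$41,800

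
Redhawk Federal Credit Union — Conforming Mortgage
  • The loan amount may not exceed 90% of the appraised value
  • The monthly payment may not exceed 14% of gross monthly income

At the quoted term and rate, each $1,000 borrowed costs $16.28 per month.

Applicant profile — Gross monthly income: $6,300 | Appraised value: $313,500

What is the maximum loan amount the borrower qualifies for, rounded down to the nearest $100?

$54,100

Payment cap: 14% × $6,300 = $882/month.
At $16.28 per $1,000, that supports 882/16.28 × 1,000 ≈ $54,176 → $54,100.
LTV cap: 90% × $313,500 = $282,150 → $282,100.
Binding constraint: payment-to-income.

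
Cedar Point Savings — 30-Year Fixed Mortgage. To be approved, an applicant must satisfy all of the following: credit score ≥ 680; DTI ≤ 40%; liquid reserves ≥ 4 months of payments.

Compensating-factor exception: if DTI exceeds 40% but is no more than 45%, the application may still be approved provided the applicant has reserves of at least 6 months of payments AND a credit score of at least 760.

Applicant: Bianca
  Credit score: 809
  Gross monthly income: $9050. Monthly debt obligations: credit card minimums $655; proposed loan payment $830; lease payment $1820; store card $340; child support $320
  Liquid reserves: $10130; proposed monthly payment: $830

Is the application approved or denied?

Approved

Credit score 809 ≥ 680 (meets base)
Total debts = (655 + 830 + 1,820 + 340 + 320) = 3,965. DTI: 3,965 ÷ 9,050 = 43.8%, over the 40% base limit.
Liquid reserves cover 10,130/830 = 12.2 months — ≥ 4 required
43.8% falls in the override range (40%–45%), so the compensating-factor test applies.
Reserves 12.2 ≥ 6 months; credit score 809 ≥ 760.
Both override conditions satisfied; DTI exception granted.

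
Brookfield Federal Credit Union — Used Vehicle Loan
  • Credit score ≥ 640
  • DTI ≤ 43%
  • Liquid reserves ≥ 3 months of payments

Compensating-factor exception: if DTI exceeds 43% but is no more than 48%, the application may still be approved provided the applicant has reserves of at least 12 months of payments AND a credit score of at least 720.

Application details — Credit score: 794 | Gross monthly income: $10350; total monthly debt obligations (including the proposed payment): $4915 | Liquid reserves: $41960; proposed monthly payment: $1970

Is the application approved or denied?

Credit score 794 ≥ 640 (meets base)
DTI: 4,915 ÷ 10,350 = 47.5%, over the 43% base limit.
Reserves: 41,960 ÷ 1,970 = 21.3 months (meets 3-month minimum)
47.5% falls in the override range (43%–48%), so the compensating-factor test applies.
Override check — reserves: 21.3 mo (ok); score: 794 (ok).
Both compensating conditions met → exception applies.

Approved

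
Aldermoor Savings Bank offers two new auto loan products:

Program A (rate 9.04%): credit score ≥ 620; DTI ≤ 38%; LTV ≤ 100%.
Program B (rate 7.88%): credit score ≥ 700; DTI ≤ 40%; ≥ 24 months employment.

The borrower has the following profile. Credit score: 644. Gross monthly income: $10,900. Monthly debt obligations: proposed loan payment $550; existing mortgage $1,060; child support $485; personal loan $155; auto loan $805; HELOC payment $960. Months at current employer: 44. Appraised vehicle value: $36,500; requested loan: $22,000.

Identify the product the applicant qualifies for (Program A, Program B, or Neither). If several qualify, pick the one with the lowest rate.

Program A

Total debts = (550 + 1,060 + 485 + 155 + 805 + 960) = 4,015; DTI = 4,015/10,900 = 36.8%.
LTV = 22,000/36,500 = 60.3%.
Program A: score 644 ≥ 620; DTI 36.8% ≤ 38%; LTV 60.3% ≤ 100% → qualifies.
Program B: score 644 < 700; DTI 36.8% ≤ 40%; employment 44 ≥ 24 mo → does not qualify.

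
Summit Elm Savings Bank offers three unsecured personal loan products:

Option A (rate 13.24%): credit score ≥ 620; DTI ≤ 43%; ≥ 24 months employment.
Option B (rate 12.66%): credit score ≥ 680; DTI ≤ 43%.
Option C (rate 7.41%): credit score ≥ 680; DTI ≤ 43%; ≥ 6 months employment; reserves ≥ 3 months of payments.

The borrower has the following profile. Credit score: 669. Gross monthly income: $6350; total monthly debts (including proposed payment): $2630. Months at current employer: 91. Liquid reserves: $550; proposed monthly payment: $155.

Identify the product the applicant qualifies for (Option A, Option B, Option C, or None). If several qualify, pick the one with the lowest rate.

Option A

DTI = 2,630/6,350 = 41.4%.
Reserves = 550/155 = 3.5 months.
Option A: score 669 ≥ 620; DTI 41.4% ≤ 43%; employment 91 ≥ 24 mo → qualifies.
Option B: score 669 < 680; DTI 41.4% ≤ 43% → does not qualify.
Option C: score 669 < 680; DTI 41.4% ≤ 43%; employment 91 ≥ 6 mo; reserves 3.5 ≥ 3 mo → does not qualify.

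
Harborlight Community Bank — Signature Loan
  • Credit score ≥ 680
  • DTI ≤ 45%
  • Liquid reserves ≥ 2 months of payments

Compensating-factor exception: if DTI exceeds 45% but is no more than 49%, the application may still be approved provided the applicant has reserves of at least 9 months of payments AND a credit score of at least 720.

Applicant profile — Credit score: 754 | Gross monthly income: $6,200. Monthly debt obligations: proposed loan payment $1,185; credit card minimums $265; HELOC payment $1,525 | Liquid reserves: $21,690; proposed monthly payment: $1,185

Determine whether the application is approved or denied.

Credit score 754 ≥ 680 (meets base)
Total debts = (1,185 + 265 + 1,525) = 2,975. DTI: 2,975 ÷ 6,200 = 48%, over the 45% base limit.
Reserves = 21,690/1,185 = 18.3 months ≥ 2
48% falls in the override range (45%–49%), so the compensating-factor test applies.
Override check — reserves: 18.3 mo (ok); score: 754 (ok).
Both compensating conditions met → exception applies.

Approved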